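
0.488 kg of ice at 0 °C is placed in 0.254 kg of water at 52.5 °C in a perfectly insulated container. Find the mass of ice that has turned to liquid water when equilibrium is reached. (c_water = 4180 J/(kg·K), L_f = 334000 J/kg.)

m_melted ≈ 0.167 kg

Water can give up m c ΔT = 0.254·4180·52.5 = 55740 J before reaching 0 °C.
To melt every bit of ice: 0.488·334000 = 162992 J.
55740 J < 162992 J, so only part of the ice melts and the system sits at 0 °C.
Mass melted = 55740/334000 ≈ 0.1669 kg.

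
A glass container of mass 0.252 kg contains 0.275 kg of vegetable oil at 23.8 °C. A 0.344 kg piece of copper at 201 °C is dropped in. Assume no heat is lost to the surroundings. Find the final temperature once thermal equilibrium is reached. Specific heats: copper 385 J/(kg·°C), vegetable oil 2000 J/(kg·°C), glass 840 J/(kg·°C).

T_f ≈ 50.0 °C

Taking heat into each body as positive, Σ m c ΔT = 0:
0.344*385*(T − 201) + 0.275*2000*(T − 23.8) + 0.252*840*(T − 23.8) = 0
894.12 T = 44748
T ≈ 50.05 °C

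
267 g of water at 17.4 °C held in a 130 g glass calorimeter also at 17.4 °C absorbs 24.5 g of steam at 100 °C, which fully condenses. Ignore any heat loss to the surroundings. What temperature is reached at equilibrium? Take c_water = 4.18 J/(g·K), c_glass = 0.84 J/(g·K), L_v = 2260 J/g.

Energy conservation, ΣQ = 0:
steam→water at 100 °C releases m L_v = 24.5×2260 = 55370
  condensate cools 100→T: 24.5×4.18×(T − 100) = 102.41(T − 100)
  water warms: 267×4.18×(T − 17.4) = 1116.1(T − 17.4)
  cup: 109.2(T − 17.4)
1327.7 T = 55370 + 10241 + 21320 = 86931
T ≈ 65.48 °C (< 100 °C, so full condensation is consistent).

T_f ≈ 65.5 °C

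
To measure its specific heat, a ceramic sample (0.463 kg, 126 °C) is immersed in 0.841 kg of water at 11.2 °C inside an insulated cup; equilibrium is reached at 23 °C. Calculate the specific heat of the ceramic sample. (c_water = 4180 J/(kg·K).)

c ≈ 870 J/(kg·K)

m_s c (T_s − T_f) = m_water c_water (T_f − T_0):
0.463×c×(126 − 23) = 0.841×4180×(23 − 11.2)
47.69 c = 41481  ⇒  c ≈ 869.8 J/(kg·K)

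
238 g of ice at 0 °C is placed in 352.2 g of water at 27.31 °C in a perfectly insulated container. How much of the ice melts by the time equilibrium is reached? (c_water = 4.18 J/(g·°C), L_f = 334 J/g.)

m_melted ≈ 120 g

Cooling the water to 0 °C releases 352.2·4.18·27.31 = 40206 J.
To melt every bit of ice: 238·334 = 79492 J.
Since 40206 < 79492 J, not all the ice melts; equilibrium is at 0 °C.
m_melted·334 = 40206  ⇒  m_melted ≈ 120.4 g.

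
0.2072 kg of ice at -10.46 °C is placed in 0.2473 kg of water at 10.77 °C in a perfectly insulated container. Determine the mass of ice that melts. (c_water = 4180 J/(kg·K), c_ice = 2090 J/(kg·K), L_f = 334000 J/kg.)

Heat available from the water dropping to 0 °C: 0.2473×4180×10.77 = 11133 J.
Of that, 0.2072×2090×10.46 = 4529.7 J goes to bring the ice to 0 °C, leaving 6603.4 J.
Fully melting the ice requires m_ice L_f = 0.2072×334000 = 69205 J.
Since 6603.4 < 69205 J, not all the ice melts; equilibrium is at 0 °C.
Mass melted = 6603.4/334000 ≈ 0.01977 kg.

m_melted ≈ 0.0198 kg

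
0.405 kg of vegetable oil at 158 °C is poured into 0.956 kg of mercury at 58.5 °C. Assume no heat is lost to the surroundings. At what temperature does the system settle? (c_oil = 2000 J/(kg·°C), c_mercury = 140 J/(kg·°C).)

T_f ≈ 143.9 °C

Setting the total heat transfer to zero:
0.405·2000·(T − 158) + 0.956·140·(T − 58.5) = 0
810(T − 158) + 133.84(T − 58.5) = 0
(810 + 133.84) T = 810·158 + 133.84·58.5
T ≈ 143.89 °C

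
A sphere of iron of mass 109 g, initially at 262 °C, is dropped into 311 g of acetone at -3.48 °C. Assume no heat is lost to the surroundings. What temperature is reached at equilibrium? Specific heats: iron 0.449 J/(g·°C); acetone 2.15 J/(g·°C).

Heat gained plus heat lost sum to zero:
109·0.449·(T − 262) + 311·2.15·(T − (-3.48)) = 0
(48.94 + 668.65) T = 48.94·262 + 668.65·(-3.48)
T = 10496 / 717.59 = 14.6 °C

T_f ≈ 14.6 °C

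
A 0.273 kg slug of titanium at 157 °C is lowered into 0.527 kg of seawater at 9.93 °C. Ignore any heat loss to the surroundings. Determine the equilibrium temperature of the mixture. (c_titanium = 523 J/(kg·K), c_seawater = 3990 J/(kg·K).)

T_f ≈ 19.3 °C

Taking heat into each body as positive, Σ m c ΔT = 0:
0.273*523*(T − 157) + 0.527*3990*(T − 9.93) = 0
142.78(T − 157) + 2102.7(T − 9.93) = 0
(142.78 + 2102.7) T = 142.78*157 + 2102.7*9.93
T ≈ 19.28 °C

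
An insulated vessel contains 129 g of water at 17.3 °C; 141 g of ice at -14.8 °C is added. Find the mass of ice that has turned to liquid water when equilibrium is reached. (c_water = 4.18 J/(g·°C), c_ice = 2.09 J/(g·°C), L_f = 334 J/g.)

m_melted ≈ 14.9 g

Cooling the water to 0 °C releases 129·4.18·17.3 = 9328.5 J.
Warming the ice to 0 °C takes 141·2.09·14.8 = 4361.4 J, leaving 4967.1 J for melting.
Melting all 141 g of ice would need 141·334 = 47094 J.
That's not enough to melt it all — equilibrium is at 0 °C with ice remaining.
m_melt = 4967.1 / L_f = 14.87 g.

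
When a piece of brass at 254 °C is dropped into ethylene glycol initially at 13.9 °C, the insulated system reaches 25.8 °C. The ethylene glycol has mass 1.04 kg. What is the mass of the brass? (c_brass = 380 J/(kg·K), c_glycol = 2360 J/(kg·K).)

m ≈ 0.337 kg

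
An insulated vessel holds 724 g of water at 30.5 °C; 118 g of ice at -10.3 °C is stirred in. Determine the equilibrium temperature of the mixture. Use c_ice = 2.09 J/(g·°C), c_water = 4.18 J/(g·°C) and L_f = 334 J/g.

T_f ≈ 14.3 °C

Energy balance with sensible and latent terms:
warm ice to 0 °C: 118·2.09·(0 − (-10.3)) = 2540.2; fusion: m_ice L_f = 118·334 = 39412; warm the meltwater: 493.24 T; water: 3026.3(T − 30.5)
3519.6 T = 92303 − 41952 = 50351
T ≈ 14.31 °C — above 0 °C, consistent with complete melting.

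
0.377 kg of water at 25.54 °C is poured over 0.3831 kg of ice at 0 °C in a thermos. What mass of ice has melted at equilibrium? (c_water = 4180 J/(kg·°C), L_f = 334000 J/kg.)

Water can give up m c ΔT = 0.377×4180×25.54 = 40247 J before reaching 0 °C.
To melt every bit of ice: 0.3831×334000 = 127955 J.
That's not enough to melt it all — equilibrium is at 0 °C with ice remaining.
m_melted×334000 = 40247  ⇒  m_melted ≈ 0.1205 kg.

m_melted ≈ 0.121 kg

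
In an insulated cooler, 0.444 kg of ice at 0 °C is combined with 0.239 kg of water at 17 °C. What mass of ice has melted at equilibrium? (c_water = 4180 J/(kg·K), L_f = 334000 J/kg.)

m_melted ≈ 0.0508 kg

Heat available from the water dropping to 0 °C: 0.239·4180·17 = 16983 J.
Melting all 0.444 kg of ice would need 0.444·334000 = 148296 J.
16983 J < 148296 J, so only part of the ice melts and the system sits at 0 °C.
m_melt = 16983 / L_f = 0.05085 kg.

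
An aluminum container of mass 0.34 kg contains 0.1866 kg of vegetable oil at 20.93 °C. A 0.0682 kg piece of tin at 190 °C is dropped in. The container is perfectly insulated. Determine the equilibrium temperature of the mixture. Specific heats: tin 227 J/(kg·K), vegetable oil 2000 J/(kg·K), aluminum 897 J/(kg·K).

T_f ≈ 24.7 °C

T_f is the heat-capacity-weighted average of the initial temperatures:
T_f = (15.48·190 + 373.2·20.93 + 304.98·20.93) / (15.48 + 373.2 + 304.98)
    = 17136 / 693.66 ≈ 24.70 °C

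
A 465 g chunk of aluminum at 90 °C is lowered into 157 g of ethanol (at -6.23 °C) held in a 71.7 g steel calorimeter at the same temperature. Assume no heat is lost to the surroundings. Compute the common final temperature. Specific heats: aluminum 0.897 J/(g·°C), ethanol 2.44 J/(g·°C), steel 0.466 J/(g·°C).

Conservation of energy gives ΣQ = 0:
465*0.897*(T − 90) + 157*2.44*(T − (-6.23)) + 71.7*0.466*(T − (-6.23)) = 0
417.11(T − 90) + 383.08(T − (-6.23)) + 33.41(T − (-6.23)) = 0
(417.11 + 383.08 + 33.41) T = 417.11*90 + 383.08*(-6.23) + 33.41*(-6.23)
T ≈ 41.92 °C

T_f ≈ 41.9 °C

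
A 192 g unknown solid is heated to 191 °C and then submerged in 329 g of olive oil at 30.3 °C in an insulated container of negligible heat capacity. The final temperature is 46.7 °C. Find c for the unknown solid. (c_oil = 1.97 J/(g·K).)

c ≈ 0.384 J/(g·K)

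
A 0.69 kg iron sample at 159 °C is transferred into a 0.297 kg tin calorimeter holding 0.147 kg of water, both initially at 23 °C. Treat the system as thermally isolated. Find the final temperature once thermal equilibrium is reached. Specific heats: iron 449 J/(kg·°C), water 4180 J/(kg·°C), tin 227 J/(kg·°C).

T_f is the heat-capacity-weighted average of the initial temperatures:
T_f = (309.81*159 + 614.46*23 + 67.42*23) / (309.81 + 614.46 + 67.42)
    = 64943 / 991.69 ≈ 65.49 °C

T_f ≈ 65.5 °C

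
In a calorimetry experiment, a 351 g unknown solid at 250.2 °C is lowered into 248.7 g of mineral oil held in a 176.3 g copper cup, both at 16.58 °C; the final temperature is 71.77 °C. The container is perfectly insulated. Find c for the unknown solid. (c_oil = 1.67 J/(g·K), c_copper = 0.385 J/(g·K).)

c ≈ 0.426 J/(g·K)

Taking heat into each body as positive, Σ m c ΔT = 0:
351×c×(71.77 − 250.2) + 248.7×1.67×(71.77 − 16.58) + 176.3×0.385×(71.77 − 16.58) = 0
-62629 c = -26668
c = -26668/-62629 ≈ 0.4258 J/(g·K)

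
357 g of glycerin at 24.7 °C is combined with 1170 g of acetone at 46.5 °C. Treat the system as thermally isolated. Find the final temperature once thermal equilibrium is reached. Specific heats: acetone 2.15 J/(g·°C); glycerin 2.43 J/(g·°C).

T_f ≈ 40.9 °C

Setting the total heat transfer to zero:
1170·2.15·(T − 46.5) + 357·2.43·(T − 24.7) = 0
2515.5(T − 46.5) + 867.51(T − 24.7) = 0
3383 T = 138398
T = 138398 / 3383 = 40.9 °C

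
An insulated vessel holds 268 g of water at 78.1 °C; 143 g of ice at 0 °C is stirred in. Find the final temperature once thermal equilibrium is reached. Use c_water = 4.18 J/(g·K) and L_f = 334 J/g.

T_f ≈ 23.1 °C

Setting the total heat transfer to zero:
latent heat to melt: 143·334 = 47762
  warm the meltwater: 597.74 T
  water cools: 268·4.18·(T − 78.1) = 1120.2(T − 78.1)
1718 T = 87491 − 47762 = 39729
T ≈ 23.13 °C. Since T > 0 °C, the all-ice-melts assumption holds.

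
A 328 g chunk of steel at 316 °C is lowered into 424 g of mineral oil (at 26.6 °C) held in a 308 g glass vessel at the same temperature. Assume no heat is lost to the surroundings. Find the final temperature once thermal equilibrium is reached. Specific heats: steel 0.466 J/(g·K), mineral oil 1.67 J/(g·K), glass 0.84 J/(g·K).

T_f ≈ 66.1 °C

Setting the total heat transfer to zero:
328×0.466×(T − 316) + 424×1.67×(T − 26.6) + 308×0.84×(T − 26.6) = 0
(152.85 + 708.08 + 258.72) T = 152.85×316 + 708.08×26.6 + 258.72×26.6
T ≈ 66.11 °C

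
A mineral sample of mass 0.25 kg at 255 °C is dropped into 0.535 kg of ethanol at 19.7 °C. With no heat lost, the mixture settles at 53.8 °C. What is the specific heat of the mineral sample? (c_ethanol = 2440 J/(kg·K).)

c ≈ 885 J/(kg·K)

m_s c (T_s − T_f) = m_ethanol c_ethanol (T_f − T_0):
0.25·c·(255 − 53.8) = 0.535·2440·(53.8 − 19.7)
50.3 c = 44514  ⇒  c ≈ 885 J/(kg·K)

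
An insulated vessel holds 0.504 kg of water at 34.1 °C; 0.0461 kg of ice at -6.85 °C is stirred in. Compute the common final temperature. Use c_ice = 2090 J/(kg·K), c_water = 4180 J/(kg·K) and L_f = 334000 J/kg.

T_f ≈ 24.3 °C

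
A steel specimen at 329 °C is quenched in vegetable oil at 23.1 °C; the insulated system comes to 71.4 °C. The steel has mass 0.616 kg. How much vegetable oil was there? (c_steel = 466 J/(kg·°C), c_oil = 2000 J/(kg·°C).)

Let T be the final temperature. ΣQ_i = 0:
0.616×466×(71.4 − 329) + m×2000×(71.4 − 23.1) = 0
96600 m = 73946
m = 73946/96600 ≈ 0.7655 kg

m ≈ 0.765 kg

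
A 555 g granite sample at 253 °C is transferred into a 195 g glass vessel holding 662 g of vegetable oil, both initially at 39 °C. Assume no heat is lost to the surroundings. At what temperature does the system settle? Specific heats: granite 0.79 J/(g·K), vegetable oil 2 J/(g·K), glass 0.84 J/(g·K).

With ΣQ=0 the equilibrium temperature is the m·c-weighted mean:
T_f = (438.45×253 + 1324×39 + 163.8×39) / (438.45 + 1324 + 163.8)
    = 168952 / 1926.2 ≈ 87.71 °C

T_f ≈ 87.7 °C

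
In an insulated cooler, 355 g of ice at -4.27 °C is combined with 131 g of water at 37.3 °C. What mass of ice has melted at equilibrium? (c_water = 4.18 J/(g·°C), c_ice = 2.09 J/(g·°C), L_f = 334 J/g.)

m_melted ≈ 51.7 g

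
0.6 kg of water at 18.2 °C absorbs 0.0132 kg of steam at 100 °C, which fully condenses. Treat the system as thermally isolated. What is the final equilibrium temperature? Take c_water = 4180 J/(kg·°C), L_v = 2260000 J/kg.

Heat gained plus heat lost sum to zero:
latent heat released on condensation: 0.0132×2260000 = 29832
  condensate cools 100→T: 0.0132×4180×(T − 100) = 55.18(T − 100)
  water warms: 0.6×4180×(T − 18.2) = 2508(T − 18.2)
2563.2 T = 29832 + 5517.6 + 45646 = 80995
T ≈ 31.60 °C, under the boiling point, so the assumption holds.

T_f ≈ 31.6 °C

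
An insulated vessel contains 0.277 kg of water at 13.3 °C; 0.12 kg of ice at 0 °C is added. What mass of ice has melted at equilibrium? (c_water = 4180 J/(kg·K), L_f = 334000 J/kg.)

m_melted ≈ 0.0461 kg

Water can give up m c ΔT = 0.277·4180·13.3 = 15400 J before reaching 0 °C.
Melting all 0.12 kg of ice would need 0.12·334000 = 40080 J.
15400 J < 40080 J, so only part of the ice melts and the system sits at 0 °C.
m_melt = 15400 / L_f = 0.04611 kg.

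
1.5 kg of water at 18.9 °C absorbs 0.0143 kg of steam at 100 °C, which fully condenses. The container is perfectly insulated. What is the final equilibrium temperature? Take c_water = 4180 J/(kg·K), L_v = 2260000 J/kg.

T_f ≈ 24.8 °C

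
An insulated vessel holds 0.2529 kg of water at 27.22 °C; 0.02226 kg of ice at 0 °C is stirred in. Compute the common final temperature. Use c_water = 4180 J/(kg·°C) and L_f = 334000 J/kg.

T_f ≈ 18.6 °C

Conservation of energy gives ΣQ = 0:
latent heat to melt: 0.02226·334000 = 7434.8; warm the meltwater: 93.05 T; water: 1057.1(T − 27.22)
1150.2 T = 28775 − 7434.8 = 21340
T ≈ 18.55 °C — above 0 °C, consistent with complete melting.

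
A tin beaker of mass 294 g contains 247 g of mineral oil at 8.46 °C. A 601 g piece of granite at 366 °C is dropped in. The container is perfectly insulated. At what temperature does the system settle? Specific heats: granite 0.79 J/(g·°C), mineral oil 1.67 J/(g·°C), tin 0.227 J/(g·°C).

T_f ≈ 186.4 °C

Heat gained plus heat lost sum to zero:
601×0.79×(T − 366) + 247×1.67×(T − 8.46) + 294×0.227×(T − 8.46) = 0
(474.79 + 412.49 + 66.74) T = 474.79×366 + 412.49×8.46 + 66.74×8.46
T ≈ 186.40 °C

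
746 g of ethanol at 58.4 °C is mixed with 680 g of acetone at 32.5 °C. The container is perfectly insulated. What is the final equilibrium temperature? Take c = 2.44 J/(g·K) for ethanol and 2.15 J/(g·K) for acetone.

T_f ≈ 46.9 °C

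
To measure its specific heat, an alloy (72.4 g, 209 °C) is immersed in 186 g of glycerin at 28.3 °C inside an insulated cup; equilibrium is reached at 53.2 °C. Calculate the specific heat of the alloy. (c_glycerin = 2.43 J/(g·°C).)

m_s c (T_s − T_f) = m_glycerin c_glycerin (T_f − T_0):
72.4·c·(209 − 53.2) = 186·2.43·(53.2 − 28.3)
11280 c = 11254  ⇒  c ≈ 0.9977 J/(g·°C)

c ≈ 0.998 J/(g·°C)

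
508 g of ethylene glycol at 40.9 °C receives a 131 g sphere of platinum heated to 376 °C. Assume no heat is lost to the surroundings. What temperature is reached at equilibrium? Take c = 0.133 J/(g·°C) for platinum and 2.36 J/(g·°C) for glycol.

T_f ≈ 45.7 °C

|Q_platinum| = |Q_glycol|:
131*0.133*(376 − T) = 508*2.36*(T − 40.9)
17.42(376 − T) = 1198.9(T − 40.9)
1216.3 T = 55585  ⇒  T ≈ 45.70 °C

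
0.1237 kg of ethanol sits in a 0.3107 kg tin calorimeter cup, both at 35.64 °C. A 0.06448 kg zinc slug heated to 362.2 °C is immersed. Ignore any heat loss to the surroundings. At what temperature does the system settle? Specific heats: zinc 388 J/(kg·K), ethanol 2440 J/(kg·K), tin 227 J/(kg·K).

T_f ≈ 56.2 °C

Let T be the final temperature. ΣQ_i = 0:
0.06448·388·(T − 362.2) + 0.1237·2440·(T − 35.64) + 0.3107·227·(T − 35.64) = 0
25.02(T − 362.2) + 301.83(T − 35.64) + 70.53(T − 35.64) = 0
397.38 T = 22332
T ≈ 56.20 °C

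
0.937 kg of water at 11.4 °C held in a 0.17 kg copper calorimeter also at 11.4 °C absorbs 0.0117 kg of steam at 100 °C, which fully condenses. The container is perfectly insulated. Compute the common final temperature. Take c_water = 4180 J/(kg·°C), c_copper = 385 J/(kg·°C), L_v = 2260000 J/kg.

Setting the total heat transfer to zero:
steam→water at 100 °C releases m L_v = 0.0117·2260000 = 26442; condensed water 100 °C→T: 48.91(T − 100); original water: 3916.7(T − 11.4); cup: 65.45(T − 11.4)
4031 T = 26442 + 4890.6 + 45396 = 76729
T ≈ 19.03 °C — below 100 °C, confirming all the steam condensed.

T_f ≈ 19.0 °C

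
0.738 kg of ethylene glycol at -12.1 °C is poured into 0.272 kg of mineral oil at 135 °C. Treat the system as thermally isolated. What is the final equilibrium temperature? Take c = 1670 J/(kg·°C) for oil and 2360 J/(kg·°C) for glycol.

T_f ≈ 18.3 °C

Net heat exchanged in the isolated system is zero:
0.272*1670*(T − 135) + 0.738*2360*(T − (-12.1)) = 0
454.24(T − 135) + 1741.7(T − (-12.1)) = 0
(454.24 + 1741.7) T = 454.24*135 + 1741.7*(-12.1)
T ≈ 18.33 °C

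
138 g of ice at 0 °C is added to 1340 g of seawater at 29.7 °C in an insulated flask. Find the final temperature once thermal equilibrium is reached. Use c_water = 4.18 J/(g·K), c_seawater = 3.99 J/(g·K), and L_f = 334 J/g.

Sum of m c ΔT and latent-heat terms is zero:
latent heat to melt: 138×334 = 46092; warm the meltwater: 576.84 T; seawater cools: 1340×3.99×(T − 29.7) = 5346.6(T − 29.7)
5923.4 T = 158794 − 46092 = 112702
T ≈ 19.03 °C (positive, so assuming full melt was valid).

T_f ≈ 19.0 °C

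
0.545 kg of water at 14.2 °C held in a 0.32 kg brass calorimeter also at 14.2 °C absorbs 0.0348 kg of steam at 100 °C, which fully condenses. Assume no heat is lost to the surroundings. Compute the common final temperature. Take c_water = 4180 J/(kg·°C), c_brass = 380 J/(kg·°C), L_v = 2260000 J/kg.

Energy balance with sensible and latent terms:
condense steam: −0.0348×2260000 = −78648
  condensate cools 100→T: 0.0348×4180×(T − 100) = 145.46(T − 100)
  water warms: 0.545×4180×(T − 14.2) = 2278.1(T − 14.2)
  cup: 121.6(T − 14.2)
2545.2 T = 78648 + 14546 + 34076 = 127270
T ≈ 50.00 °C — below 100 °C, confirming all the steam condensed.

T_f ≈ 50.0 °C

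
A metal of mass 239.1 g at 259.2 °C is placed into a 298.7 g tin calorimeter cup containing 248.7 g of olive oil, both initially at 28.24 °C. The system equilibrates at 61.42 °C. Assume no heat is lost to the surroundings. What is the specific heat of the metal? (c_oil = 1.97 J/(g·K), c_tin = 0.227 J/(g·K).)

c ≈ 0.391 J/(g·K)

Heat gained plus heat lost sum to zero:
239.1·c·(61.42 − 259.2) + 248.7·1.97·(61.42 − 28.24) + 298.7·0.227·(61.42 − 28.24) = 0
-47289 c = -18506
c = -18506/-47289 ≈ 0.3913 J/(g·K)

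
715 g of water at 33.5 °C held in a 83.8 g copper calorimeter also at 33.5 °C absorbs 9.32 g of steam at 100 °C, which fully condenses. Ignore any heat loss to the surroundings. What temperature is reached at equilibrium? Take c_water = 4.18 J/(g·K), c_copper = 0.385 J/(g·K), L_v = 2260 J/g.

T_f ≈ 41.2 °C

Energy conservation, ΣQ = 0:
latent heat released on condensation: 9.32·2260 = 21063
  condensed water 100 °C→T: 38.96(T − 100)
  water warms: 715·4.18·(T − 33.5) = 2988.7(T − 33.5)
  copper cup: 83.8·0.385·(T − 33.5) = 32.26(T − 33.5)
3059.9 T = 21063 + 3895.8 + 101202 = 126161
T ≈ 41.23 °C, under the boiling point, so the assumption holds.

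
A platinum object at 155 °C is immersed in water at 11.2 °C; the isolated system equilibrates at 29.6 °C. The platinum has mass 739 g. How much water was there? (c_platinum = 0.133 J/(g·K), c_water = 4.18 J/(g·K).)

Let T be the final temperature. ΣQ_i = 0:
739×0.133×(29.6 − 155) + m×4.18×(29.6 − 11.2) = 0
76.91 m = 12325
m = 12325/76.91 ≈ 160.3 g

m ≈ 160 g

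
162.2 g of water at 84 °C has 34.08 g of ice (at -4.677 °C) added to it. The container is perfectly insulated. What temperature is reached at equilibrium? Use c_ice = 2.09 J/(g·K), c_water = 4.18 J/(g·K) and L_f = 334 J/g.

T_f ≈ 55.1 °C

Sum of m c ΔT and latent-heat terms is zero:
ice -4.677→0 °C: 34.08·2.09·4.677 = 333.13
  latent heat to melt: 34.08·334 = 11383
  warm the meltwater: 142.45 T
  water cools: 162.2·4.18·(T − 84) = 678(T − 84)
820.45 T = 56952 − 11716 = 45236
T ≈ 55.14 °C — above 0 °C, consistent with complete melting.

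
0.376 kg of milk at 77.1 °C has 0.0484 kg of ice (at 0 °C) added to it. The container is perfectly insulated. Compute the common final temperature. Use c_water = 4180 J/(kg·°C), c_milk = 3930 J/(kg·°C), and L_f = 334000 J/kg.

T_f ≈ 58.2 °C

Let T be the final temperature. ΣQ_i = 0:
latent heat to melt: 0.0484·334000 = 16166
  meltwater 0→T: 0.0484·4180·T = 202.31 T
  milk cools: 0.376·3930·(T − 77.1) = 1477.7(T − 77.1)
1680 T = 113929 − 16166 = 97764
T ≈ 58.19 °C (positive, so assuming full melt was valid).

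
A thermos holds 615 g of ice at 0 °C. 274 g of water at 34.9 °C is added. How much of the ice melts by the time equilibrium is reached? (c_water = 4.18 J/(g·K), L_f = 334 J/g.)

m_melted ≈ 120 g

Cooling the water to 0 °C releases 274·4.18·34.9 = 39972 J.
Melting all 615 g of ice would need 615·334 = 205410 J.
39972 J < 205410 J, so only part of the ice melts and the system sits at 0 °C.
m_melt = 39972 / L_f = 119.7 g.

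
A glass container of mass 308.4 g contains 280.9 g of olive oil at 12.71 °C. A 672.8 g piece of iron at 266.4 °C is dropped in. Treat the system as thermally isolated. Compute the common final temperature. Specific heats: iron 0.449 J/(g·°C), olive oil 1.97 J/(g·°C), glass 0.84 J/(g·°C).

T_f ≈ 81.5 °C

T_f = Σ m_i c_i T_i / Σ m_i c_i:
T_f = (302.09*266.4 + 553.37*12.71 + 259.06*12.71) / (302.09 + 553.37 + 259.06)
    = 90802 / 1114.5 ≈ 81.47 °C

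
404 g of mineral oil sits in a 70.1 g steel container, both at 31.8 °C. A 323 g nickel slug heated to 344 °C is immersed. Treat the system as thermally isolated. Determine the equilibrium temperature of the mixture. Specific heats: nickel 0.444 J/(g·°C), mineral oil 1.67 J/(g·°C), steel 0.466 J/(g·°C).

Heat gained plus heat lost sum to zero:
323*0.444*(T − 344) + 404*1.67*(T − 31.8) + 70.1*0.466*(T − 31.8) = 0
850.76 T = 71827
T = 71827 / 850.76 = 84.4 °C

T_f ≈ 84.4 °C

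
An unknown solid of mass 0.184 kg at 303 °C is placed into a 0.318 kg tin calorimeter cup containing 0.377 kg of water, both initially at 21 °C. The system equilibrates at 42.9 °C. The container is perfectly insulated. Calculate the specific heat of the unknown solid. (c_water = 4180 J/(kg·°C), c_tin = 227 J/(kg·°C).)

Net heat exchanged in the isolated system is zero:
0.184·c·(42.9 − 303) + 0.377·4180·(42.9 − 21) + 0.318·227·(42.9 − 21) = 0
-47.86 c = -36092
c = -36092/-47.86 ≈ 754.1 J/(kg·°C)

c ≈ 754 J/(kg·°C)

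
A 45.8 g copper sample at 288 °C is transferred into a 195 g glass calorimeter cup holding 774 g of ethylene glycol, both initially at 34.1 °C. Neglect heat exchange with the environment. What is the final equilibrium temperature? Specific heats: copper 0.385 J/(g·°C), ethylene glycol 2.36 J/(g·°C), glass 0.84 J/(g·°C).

Taking heat into each body as positive, Σ m c ΔT = 0:
45.8·0.385·(T − 288) + 774·2.36·(T − 34.1) + 195·0.84·(T − 34.1) = 0
17.63(T − 288) + 1826.6(T − 34.1) + 163.8(T − 34.1) = 0
(17.63 + 1826.6 + 163.8) T = 17.63·288 + 1826.6·34.1 + 163.8·34.1
T ≈ 36.33 °C

T_f ≈ 36.3 °C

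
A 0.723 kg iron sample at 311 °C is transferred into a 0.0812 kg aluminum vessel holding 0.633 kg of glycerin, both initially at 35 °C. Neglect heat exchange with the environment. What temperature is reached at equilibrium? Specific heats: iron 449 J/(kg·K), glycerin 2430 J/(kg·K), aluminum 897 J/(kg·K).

T_f ≈ 81.3 °C

Taking heat into each body as positive, Σ m c ΔT = 0:
0.723×449×(T − 311) + 0.633×2430×(T − 35) + 0.0812×897×(T − 35) = 0
(324.63 + 1538.2 + 72.84) T = 324.63×311 + 1538.2×35 + 72.84×35
T ≈ 81.29 °C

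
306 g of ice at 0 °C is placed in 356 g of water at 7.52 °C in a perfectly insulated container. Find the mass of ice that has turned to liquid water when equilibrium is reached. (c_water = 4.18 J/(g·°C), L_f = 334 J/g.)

Water can give up m c ΔT = 356·4.18·7.52 = 11190 J before reaching 0 °C.
To melt every bit of ice: 306·334 = 102204 J.
Since 11190 < 102204 J, not all the ice melts; equilibrium is at 0 °C.
Mass melted = 11190/334 ≈ 33.5 g.

m_melted ≈ 33.5 g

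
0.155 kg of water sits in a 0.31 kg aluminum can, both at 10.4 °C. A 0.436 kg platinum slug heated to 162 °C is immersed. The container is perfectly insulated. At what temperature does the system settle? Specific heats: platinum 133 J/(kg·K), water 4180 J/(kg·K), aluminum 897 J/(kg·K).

T_f ≈ 19.3 °C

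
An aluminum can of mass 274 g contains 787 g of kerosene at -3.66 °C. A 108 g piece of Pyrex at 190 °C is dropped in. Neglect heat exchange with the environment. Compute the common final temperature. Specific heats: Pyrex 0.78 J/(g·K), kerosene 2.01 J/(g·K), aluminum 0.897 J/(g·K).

Energy conservation, ΣQ = 0:
108×0.78×(T − 190) + 787×2.01×(T − (-3.66)) + 274×0.897×(T − (-3.66)) = 0
1911.9 T = 9316.4
T = 9316.4 / 1911.9 = 4.87 °C

T_f ≈ 4.9 °C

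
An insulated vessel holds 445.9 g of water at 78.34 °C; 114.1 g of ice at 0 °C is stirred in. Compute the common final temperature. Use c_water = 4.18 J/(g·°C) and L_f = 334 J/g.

T_f ≈ 46.1 °C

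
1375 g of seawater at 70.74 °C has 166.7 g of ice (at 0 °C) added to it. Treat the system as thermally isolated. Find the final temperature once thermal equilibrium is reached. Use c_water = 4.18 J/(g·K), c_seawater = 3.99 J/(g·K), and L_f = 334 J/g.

T_f ≈ 53.8 °C

Net heat exchanged in the isolated system is zero:
fusion: m_ice L_f = 166.7×334 = 55678; warm the meltwater: 696.81 T; seawater: 5486.2(T − 70.74)
6183.1 T = 388097 − 55678 = 332420
T ≈ 53.76 °C. Since T > 0 °C, the all-ice-melts assumption holds.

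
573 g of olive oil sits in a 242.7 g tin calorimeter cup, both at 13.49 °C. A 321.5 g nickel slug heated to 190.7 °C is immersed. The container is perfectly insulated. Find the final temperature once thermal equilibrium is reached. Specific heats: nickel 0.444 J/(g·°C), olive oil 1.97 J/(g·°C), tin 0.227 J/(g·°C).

T_f ≈ 32.6 °C

Energy conservation, ΣQ = 0:
321.5×0.444×(T − 190.7) + 573×1.97×(T − 13.49) + 242.7×0.227×(T − 13.49) = 0
142.75(T − 190.7) + 1128.8(T − 13.49) + 55.09(T − 13.49) = 0
(142.75 + 1128.8 + 55.09) T = 142.75×190.7 + 1128.8×13.49 + 55.09×13.49
T = 43193/1326.6 ≈ 32.56 °C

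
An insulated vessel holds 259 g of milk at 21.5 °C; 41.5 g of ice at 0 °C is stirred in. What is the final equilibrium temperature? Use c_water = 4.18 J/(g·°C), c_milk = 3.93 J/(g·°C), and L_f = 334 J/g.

T_f ≈ 6.7 °C

Net heat exchanged in the isolated system is zero:
melt ice: 41.5·334 = 13861; meltwater 0→T: 41.5·4.18·T = 173.47 T; milk: 1017.9(T − 21.5)
1191.3 T = 21884 − 13861 = 8023.2
T ≈ 6.73 °C. Since T > 0 °C, the all-ice-melts assumption holds.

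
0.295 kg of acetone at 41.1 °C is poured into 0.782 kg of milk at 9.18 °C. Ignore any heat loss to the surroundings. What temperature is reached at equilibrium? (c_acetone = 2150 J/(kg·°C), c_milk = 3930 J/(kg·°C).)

With ΣQ=0 the equilibrium temperature is the m·c-weighted mean:
T_f = (634.25×41.1 + 3073.3×9.18) / (634.25 + 3073.3)
    = 54280 / 3707.5 ≈ 14.64 °C

T_f ≈ 14.6 °C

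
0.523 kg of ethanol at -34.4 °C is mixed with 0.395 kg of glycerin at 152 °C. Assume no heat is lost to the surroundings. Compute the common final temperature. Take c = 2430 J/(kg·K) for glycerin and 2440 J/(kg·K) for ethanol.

T_f ≈ 45.6 °C

Heat lost by the glycerin equals heat gained by the ethanol:
0.395·2430·(152 − T) = 0.523·2440·(T − (-34.4))
959.85(152 − T) = 1276.1(T − (-34.4))
2236 T = 101999  ⇒  T ≈ 45.62 °C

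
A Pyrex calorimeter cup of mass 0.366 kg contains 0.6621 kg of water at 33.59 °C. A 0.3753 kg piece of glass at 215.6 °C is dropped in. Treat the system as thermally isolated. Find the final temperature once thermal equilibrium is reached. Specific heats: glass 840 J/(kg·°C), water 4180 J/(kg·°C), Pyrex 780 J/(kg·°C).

T_f ≈ 50.6 °C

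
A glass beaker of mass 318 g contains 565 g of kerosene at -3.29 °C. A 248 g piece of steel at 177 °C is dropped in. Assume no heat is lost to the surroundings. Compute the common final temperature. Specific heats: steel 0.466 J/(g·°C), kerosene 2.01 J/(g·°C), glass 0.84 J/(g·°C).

T_f ≈ 10.4 °C

With ΣQ=0 the equilibrium temperature is the m·c-weighted mean:
T_f = (115.57*177 + 1135.6*(-3.29) + 267.12*(-3.29)) / (115.57 + 1135.6 + 267.12)
    = 15840 / 1518.3 ≈ 10.43 °C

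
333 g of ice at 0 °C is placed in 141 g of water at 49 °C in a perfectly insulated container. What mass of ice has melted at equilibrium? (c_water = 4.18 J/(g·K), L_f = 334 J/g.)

m_melted ≈ 86.5 g

Water can give up m c ΔT = 141·4.18·49 = 28880 J before reaching 0 °C.
Fully melting the ice requires m_ice L_f = 333·334 = 111222 J.
Since 28880 < 111222 J, not all the ice melts; equilibrium is at 0 °C.
Mass melted = 28880/334 ≈ 86.47 g.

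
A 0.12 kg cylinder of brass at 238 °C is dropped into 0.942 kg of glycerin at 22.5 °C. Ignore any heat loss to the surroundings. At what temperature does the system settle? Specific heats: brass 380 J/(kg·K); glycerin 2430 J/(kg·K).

|Q_brass| = |Q_glycerin|:
0.12×380×(238 − T) = 0.942×2430×(T − 22.5)
45.6(238 − T) = 2289.1(T − 22.5)
2334.7 T = 62357  ⇒  T ≈ 26.71 °C

T_f ≈ 26.7 °C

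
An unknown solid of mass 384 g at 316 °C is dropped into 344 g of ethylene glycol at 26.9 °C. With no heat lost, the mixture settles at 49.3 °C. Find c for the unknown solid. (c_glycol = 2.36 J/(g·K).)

m_s c (T_s − T_f) = m_glycol c_glycol (T_f − T_0):
384·c·(316 − 49.3) = 344·2.36·(49.3 − 26.9)
102413 c = 18185  ⇒  c ≈ 0.1776 J/(g·K)

c ≈ 0.178 J/(g·K)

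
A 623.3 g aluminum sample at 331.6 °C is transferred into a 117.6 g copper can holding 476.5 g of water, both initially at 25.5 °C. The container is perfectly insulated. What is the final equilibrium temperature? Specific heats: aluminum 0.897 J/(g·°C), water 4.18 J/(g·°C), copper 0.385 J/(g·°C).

Heat gained plus heat lost sum to zero:
623.3·0.897·(T − 331.6) + 476.5·4.18·(T − 25.5) + 117.6·0.385·(T − 25.5) = 0
(559.1 + 1991.8 + 45.28) T = 559.1·331.6 + 1991.8·25.5 + 45.28·25.5
T = 237342/2596.1 ≈ 91.42 °C

T_f ≈ 91.4 °C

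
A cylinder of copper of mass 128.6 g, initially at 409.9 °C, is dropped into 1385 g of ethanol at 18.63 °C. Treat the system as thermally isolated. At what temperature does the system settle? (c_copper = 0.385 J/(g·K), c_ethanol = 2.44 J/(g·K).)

T_f ≈ 24.3 °C

Set heat shed by the hot body equal to heat absorbed by the cold body:
128.6*0.385*(409.9 − T) = 1385*2.44*(T − 18.63)
49.51(409.9 − T) = 3379.4(T − 18.63)
3428.9 T = 83253  ⇒  T ≈ 24.28 °C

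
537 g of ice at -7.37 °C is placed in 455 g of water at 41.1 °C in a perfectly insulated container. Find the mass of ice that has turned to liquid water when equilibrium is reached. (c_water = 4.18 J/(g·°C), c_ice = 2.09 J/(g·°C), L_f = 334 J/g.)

Heat available from the water dropping to 0 °C: 455×4.18×41.1 = 78168 J.
Of that, 537×2.09×7.37 = 8271.6 J goes to bring the ice to 0 °C, leaving 69897 J.
Melting all 537 g of ice would need 537×334 = 179358 J.
That's not enough to melt it all — equilibrium is at 0 °C with ice remaining.
Mass melted = 69897/334 ≈ 209.3 g.

m_melted ≈ 209 g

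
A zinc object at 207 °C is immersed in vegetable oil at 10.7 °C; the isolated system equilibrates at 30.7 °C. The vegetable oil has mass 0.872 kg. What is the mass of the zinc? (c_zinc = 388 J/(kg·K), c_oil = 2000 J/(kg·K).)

m ≈ 0.51 kg

Heat lost by the zinc = heat gained by the oil:
m×388×(207 − 30.7) = 0.872×2000×(30.7 − 10.7)
68404 m = 34880  ⇒  m ≈ 0.5099 kg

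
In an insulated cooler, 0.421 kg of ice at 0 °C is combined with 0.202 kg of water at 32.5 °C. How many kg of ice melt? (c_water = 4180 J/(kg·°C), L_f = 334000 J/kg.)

Cooling the water to 0 °C releases 0.202·4180·32.5 = 27442 J.
Fully melting the ice requires m_ice L_f = 0.421·334000 = 140614 J.
27442 J < 140614 J, so only part of the ice melts and the system sits at 0 °C.
Mass melted = 27442/334000 ≈ 0.08216 kg.

m_melted ≈ 0.0822 kg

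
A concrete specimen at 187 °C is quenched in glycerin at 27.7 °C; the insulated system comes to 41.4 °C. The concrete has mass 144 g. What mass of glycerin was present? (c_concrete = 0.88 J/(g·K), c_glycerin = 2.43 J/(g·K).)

Conservation of energy gives ΣQ = 0:
144·0.88·(41.4 − 187) + m·2.43·(41.4 − 27.7) = 0
33.29 m = 18450
m = 18450/33.29 ≈ 554.2 g

m ≈ 554 g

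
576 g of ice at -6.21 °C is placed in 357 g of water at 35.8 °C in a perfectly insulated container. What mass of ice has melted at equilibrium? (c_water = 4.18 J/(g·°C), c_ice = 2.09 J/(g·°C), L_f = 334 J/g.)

Cooling the water to 0 °C releases 357·4.18·35.8 = 53423 J.
Warming the ice to 0 °C takes 576·2.09·6.21 = 7475.8 J, leaving 45947 J for melting.
Melting all 576 g of ice would need 576·334 = 192384 J.
Since 45947 < 192384 J, not all the ice melts; equilibrium is at 0 °C.
Mass melted = 45947/334 ≈ 137.6 g.

m_melted ≈ 138 g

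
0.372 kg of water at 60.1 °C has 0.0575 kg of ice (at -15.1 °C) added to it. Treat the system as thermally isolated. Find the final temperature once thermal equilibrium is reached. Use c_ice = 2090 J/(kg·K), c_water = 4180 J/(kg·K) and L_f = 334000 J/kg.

Taking heat into each body as positive, Σ m c ΔT = 0:
warm ice to 0 °C: 0.0575×2090×(0 − (-15.1)) = 1814.6
  fusion: m_ice L_f = 0.0575×334000 = 19205
  warm the meltwater: 240.35 T
  water: 1555(T − 60.1)
1795.3 T = 93453 − 21020 = 72433
T ≈ 40.35 °C — above 0 °C, consistent with complete melting.

T_f ≈ 40.3 °C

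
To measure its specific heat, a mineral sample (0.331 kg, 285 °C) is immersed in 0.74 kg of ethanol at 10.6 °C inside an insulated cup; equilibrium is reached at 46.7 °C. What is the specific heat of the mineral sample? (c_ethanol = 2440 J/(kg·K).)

m_s c (T_s − T_f) = m_ethanol c_ethanol (T_f − T_0):
0.331×c×(285 − 46.7) = 0.74×2440×(46.7 − 10.6)
78.88 c = 65182  ⇒  c ≈ 826.4 J/(kg·K)

c ≈ 826 J/(kg·K)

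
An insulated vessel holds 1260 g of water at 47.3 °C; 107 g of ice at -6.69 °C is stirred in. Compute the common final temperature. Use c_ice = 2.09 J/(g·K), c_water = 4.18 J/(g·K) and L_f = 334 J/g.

T_f ≈ 37.1 °C

Net heat exchanged in the isolated system is zero:
warm ice to 0 °C: 107·2.09·(0 − (-6.69)) = 1496.1; latent heat to melt: 107·334 = 35738; warm the meltwater: 447.26 T; water: 5266.8(T − 47.3)
5714.1 T = 249120 − 37234 = 211886
T ≈ 37.08 °C — above 0 °C, consistent with complete melting.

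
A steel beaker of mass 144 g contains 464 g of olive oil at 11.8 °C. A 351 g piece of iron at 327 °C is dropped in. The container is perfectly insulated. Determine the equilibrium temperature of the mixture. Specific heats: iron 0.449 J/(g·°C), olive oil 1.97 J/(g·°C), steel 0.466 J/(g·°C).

T_f ≈ 55.4 °C

Let T be the final temperature. ΣQ_i = 0:
351×0.449×(T − 327) + 464×1.97×(T − 11.8) + 144×0.466×(T − 11.8) = 0
1138.8 T = 63113
T = 63113/1138.8 ≈ 55.42 °C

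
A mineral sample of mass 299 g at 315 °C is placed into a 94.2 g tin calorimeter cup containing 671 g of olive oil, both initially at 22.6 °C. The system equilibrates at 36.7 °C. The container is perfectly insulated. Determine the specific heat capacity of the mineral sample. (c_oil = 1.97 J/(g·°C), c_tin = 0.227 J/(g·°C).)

Conservation of energy gives ΣQ = 0:
299×c×(36.7 − 315) + 671×1.97×(36.7 − 22.6) + 94.2×0.227×(36.7 − 22.6) = 0
-83212 c = -18940
c = -18940/-83212 ≈ 0.2276 J/(g·°C)

c ≈ 0.228 J/(g·°C)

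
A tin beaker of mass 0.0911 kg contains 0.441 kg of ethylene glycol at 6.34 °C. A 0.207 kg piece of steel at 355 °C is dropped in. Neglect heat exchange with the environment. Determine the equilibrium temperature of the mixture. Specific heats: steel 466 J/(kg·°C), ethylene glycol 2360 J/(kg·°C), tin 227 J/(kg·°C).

T_f ≈ 35.4 °C

With ΣQ=0 the equilibrium temperature is the m·c-weighted mean:
T_f = (96.46·355 + 1040.8·6.34 + 20.68·6.34) / (96.46 + 1040.8 + 20.68)
    = 40974 / 1157.9 ≈ 35.39 °C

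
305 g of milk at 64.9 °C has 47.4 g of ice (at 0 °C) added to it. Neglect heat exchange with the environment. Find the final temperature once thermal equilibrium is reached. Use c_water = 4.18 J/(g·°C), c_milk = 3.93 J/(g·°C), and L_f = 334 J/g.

T_f ≈ 44.4 °C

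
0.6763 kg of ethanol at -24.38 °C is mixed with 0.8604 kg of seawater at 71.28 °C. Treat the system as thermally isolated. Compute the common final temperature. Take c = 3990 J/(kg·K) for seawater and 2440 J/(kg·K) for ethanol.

T_f ≈ 40.2 °C

Let T be the final temperature. ΣQ_i = 0:
0.8604*3990*(T − 71.28) + 0.6763*2440*(T − (-24.38)) = 0
3433(T − 71.28) + 1650.2(T − (-24.38)) = 0
(3433 + 1650.2) T = 3433*71.28 + 1650.2*(-24.38)
T = 204473 / 5083.2 = 40.2 °C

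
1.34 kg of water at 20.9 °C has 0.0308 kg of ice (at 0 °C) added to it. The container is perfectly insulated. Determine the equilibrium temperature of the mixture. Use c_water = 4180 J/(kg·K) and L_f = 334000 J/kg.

T_f ≈ 18.6 °C

Net heat exchanged in the isolated system is zero:
latent heat to melt: 0.0308·334000 = 10287
  warm the meltwater: 128.74 T
  water: 5601.2(T − 20.9)
5729.9 T = 117065 − 10287 = 106778
T ≈ 18.64 °C (positive, so assuming full melt was valid).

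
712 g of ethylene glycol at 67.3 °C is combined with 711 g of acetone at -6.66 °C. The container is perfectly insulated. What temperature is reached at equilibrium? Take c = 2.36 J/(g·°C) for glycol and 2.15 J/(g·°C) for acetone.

Heat gained plus heat lost sum to zero:
712×2.36×(T − 67.3) + 711×2.15×(T − (-6.66)) = 0
(1680.3 + 1528.6) T = 1680.3×67.3 + 1528.6×(-6.66)
T = 102905/3209 ≈ 32.07 °C

T_f ≈ 32.1 °C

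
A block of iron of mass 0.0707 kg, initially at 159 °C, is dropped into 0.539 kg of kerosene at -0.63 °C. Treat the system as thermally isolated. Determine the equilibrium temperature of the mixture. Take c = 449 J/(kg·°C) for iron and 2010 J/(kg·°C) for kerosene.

Heat gained plus heat lost sum to zero:
0.0707×449×(T − 159) + 0.539×2010×(T − (-0.63)) = 0
31.74(T − 159) + 1083.4(T − (-0.63)) = 0
(31.74 + 1083.4) T = 31.74×159 + 1083.4×(-0.63)
T ≈ 3.91 °C

T_f ≈ 3.9 °C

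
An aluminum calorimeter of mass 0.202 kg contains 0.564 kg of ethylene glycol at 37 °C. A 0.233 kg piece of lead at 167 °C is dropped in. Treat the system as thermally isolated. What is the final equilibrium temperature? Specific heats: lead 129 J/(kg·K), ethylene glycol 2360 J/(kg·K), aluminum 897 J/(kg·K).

T_f ≈ 39.5 °C

Taking heat into each body as positive, Σ m c ΔT = 0:
0.233·129·(T − 167) + 0.564·2360·(T − 37) + 0.202·897·(T − 37) = 0
1542.3 T = 60972
T = 60972/1542.3 ≈ 39.53 °C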